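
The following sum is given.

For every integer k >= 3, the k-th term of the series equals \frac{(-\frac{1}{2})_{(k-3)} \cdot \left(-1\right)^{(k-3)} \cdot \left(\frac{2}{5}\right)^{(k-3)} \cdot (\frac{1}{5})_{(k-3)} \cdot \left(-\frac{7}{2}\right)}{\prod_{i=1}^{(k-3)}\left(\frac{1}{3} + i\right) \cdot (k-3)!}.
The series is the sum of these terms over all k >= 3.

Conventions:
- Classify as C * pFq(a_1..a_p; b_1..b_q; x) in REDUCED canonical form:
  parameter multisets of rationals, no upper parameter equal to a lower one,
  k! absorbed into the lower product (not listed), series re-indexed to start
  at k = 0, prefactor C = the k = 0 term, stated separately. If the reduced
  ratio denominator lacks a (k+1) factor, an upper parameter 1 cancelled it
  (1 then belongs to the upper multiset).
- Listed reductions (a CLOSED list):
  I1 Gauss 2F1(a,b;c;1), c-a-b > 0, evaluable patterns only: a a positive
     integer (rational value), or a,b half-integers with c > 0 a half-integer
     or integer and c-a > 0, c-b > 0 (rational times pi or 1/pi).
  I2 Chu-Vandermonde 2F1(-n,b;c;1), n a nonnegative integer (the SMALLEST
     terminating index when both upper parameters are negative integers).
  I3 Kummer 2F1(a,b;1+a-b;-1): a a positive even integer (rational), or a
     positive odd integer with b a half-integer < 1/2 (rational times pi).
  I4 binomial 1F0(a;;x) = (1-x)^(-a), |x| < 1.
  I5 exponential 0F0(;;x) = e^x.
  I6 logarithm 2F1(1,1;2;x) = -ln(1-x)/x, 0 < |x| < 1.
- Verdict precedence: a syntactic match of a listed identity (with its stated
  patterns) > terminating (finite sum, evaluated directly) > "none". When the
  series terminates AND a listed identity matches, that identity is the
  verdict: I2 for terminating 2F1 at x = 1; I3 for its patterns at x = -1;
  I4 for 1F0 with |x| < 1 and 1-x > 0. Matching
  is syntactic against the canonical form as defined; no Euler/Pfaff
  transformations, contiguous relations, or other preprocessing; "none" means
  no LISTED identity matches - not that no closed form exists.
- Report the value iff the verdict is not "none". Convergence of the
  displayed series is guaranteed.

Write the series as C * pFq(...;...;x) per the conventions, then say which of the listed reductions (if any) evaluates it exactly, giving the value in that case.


The series (x = -\frac{2}{5}) is 2F1: upper {-\frac{1}{2}, \frac{1}{5}}, lower {\frac{4}{3}}, prefactor -\frac{7}{2}. Verdict: none - at argument -\frac{2}{5} the multisets {-\frac{1}{2}, \frac{1}{5}} ; {\frac{4}{3}} match no listed identity.

Key observation: t_0 = -\frac{7}{2} here, and the (-1)^k factor (C = -7/2) folds into the argument's sign.
Adjacent-term ratio: r(k) = -\frac{2}{5} * (k-\frac{1}{2}) (k+\frac{1}{5}) / [(k+\frac{4}{3}) (k+1)] - rational in k. x = -\frac{2}{5}; t_0 = -\frac{7}{2}; negate the roots.


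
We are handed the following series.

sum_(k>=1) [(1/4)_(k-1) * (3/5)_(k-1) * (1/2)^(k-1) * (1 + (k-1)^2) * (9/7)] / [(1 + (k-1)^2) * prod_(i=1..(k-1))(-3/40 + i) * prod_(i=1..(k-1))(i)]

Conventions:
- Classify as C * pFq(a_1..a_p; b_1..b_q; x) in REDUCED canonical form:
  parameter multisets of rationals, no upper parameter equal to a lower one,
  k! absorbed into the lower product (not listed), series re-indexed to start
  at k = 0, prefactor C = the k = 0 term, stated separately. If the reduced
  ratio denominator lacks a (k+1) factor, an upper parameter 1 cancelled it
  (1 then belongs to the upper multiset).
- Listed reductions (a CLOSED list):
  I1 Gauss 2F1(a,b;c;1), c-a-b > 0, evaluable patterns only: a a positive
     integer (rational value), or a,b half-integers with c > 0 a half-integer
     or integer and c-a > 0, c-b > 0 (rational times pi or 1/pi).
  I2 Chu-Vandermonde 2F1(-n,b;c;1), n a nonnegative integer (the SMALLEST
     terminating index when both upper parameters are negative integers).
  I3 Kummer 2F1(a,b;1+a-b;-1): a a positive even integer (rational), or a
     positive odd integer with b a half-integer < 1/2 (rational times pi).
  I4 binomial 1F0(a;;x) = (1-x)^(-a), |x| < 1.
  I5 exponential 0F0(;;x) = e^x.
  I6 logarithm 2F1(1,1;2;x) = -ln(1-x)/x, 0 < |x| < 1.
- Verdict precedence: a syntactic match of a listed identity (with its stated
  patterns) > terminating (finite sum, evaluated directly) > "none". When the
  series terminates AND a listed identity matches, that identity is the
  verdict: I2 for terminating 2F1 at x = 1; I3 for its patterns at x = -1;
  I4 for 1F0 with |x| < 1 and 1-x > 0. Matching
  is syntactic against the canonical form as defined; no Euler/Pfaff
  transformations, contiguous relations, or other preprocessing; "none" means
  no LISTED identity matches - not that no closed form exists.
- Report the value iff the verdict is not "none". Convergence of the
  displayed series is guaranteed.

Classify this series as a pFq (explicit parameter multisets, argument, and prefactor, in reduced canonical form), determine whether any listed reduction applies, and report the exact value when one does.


With C = 9/7: the canonical form is 2F1(1/4, 3/5; 37/40; 1/2). Verdict: none. Every listed pattern misses the 2F1 form at 1/2, upper {1/4, 3/5}.

The tell: t_0 being 9/7, the product of the first k integers (prefactor 9/7) is k!.
Consecutive-term ratio: r(k) = (1/2) * (k+1/4) (k+3/5) / [(k+37/40) (k+1)] - rational; roots negated = parameters, x = (1/2), C = 9/7.


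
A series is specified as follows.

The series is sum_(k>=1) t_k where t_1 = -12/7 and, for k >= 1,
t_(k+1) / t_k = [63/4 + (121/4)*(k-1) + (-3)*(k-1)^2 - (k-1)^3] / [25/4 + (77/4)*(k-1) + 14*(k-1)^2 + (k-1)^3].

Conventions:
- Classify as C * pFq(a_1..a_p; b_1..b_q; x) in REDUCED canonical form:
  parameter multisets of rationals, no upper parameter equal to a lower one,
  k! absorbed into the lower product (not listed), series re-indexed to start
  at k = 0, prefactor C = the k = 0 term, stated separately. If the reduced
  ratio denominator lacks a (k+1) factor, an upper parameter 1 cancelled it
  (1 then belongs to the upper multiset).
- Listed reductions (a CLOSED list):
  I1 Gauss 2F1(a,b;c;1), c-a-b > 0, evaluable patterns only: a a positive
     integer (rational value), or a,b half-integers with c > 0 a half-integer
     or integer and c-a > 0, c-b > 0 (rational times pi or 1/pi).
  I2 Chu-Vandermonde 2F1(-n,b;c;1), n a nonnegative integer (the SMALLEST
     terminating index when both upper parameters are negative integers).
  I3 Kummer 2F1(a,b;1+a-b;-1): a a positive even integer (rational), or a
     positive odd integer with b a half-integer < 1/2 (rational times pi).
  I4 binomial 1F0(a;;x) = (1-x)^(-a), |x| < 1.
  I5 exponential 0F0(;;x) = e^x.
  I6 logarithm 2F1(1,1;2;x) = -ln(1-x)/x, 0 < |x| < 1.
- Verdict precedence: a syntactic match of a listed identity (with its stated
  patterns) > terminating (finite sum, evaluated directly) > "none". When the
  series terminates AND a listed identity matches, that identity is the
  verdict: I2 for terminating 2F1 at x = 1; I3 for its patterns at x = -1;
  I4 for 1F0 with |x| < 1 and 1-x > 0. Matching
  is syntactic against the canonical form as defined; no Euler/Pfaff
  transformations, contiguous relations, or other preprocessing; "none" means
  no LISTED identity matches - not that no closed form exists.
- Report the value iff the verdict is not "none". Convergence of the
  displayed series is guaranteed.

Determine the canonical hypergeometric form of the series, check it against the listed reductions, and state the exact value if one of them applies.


Canonical form: C = -12/7 times 2F1 with upper {-9/2, 7}, lower {25/2}, x = -1. Verdict: this is Kummer (I3) (x = -1; c = 25/2 equals 1+a-b for upper {-9/2, 7}: listed pattern). Sum: (-143416845/33554432) * pi.

Structural cue: t_0 = -12/7 here, and the expanded ratio factors over Q; C = -12/7, x = -1, roots give parameters.
Term ratio: r(k) = (-1) * (k-9/2) (k+7) / [(k+25/2) (k+1)] - rational in k. x = (-1); t_0 = -12/7; negate the roots.


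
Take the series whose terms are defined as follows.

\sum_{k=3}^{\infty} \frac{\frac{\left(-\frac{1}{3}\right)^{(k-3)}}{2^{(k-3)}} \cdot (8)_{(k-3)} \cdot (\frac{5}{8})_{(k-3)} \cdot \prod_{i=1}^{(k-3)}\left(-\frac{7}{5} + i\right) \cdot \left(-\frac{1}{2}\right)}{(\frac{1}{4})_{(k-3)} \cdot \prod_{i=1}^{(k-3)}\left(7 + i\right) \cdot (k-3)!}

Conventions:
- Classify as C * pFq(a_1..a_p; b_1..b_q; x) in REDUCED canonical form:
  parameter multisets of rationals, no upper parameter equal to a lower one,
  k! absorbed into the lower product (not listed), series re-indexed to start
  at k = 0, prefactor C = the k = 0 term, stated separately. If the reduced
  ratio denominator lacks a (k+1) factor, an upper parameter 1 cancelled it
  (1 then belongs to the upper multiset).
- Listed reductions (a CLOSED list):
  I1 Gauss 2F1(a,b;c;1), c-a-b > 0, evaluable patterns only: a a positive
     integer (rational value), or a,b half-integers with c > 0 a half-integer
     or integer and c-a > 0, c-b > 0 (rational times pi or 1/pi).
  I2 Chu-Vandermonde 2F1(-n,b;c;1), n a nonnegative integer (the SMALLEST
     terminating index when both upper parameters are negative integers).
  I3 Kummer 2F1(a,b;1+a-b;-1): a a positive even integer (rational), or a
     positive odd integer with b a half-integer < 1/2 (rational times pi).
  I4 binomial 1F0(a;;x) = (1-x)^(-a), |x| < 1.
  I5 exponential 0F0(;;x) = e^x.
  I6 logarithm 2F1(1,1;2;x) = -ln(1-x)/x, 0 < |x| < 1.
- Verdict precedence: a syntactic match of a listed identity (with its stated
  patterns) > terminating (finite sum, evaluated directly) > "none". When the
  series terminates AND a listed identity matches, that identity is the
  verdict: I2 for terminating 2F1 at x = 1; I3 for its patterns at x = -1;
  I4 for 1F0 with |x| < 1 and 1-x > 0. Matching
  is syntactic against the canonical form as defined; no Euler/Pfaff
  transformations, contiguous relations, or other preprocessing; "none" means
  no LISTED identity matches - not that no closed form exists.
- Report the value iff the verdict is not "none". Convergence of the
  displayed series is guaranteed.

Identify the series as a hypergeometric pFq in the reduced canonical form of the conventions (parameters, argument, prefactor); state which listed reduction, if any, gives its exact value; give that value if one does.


Structural cue: x = -\frac{1}{6} and the lower running product (C = -1/2) is a rising factorial.
Step ratio: r(k) = -\frac{1}{6} * (k-\frac{2}{5}) (k+\frac{5}{8}) / [(k+\frac{1}{4}) (k+1)] - rational in k. x = -\frac{1}{6}; t_0 = -\frac{1}{2}; negate the roots.

With C = -\frac{1}{2}: the canonical form is 2F1(-\frac{2}{5}, \frac{5}{8}; \frac{1}{4}; -\frac{1}{6}). Verdict: none. Every listed pattern misses the 2F1 form at -\frac{1}{6}, upper {-\frac{2}{5}, \frac{5}{8}}.


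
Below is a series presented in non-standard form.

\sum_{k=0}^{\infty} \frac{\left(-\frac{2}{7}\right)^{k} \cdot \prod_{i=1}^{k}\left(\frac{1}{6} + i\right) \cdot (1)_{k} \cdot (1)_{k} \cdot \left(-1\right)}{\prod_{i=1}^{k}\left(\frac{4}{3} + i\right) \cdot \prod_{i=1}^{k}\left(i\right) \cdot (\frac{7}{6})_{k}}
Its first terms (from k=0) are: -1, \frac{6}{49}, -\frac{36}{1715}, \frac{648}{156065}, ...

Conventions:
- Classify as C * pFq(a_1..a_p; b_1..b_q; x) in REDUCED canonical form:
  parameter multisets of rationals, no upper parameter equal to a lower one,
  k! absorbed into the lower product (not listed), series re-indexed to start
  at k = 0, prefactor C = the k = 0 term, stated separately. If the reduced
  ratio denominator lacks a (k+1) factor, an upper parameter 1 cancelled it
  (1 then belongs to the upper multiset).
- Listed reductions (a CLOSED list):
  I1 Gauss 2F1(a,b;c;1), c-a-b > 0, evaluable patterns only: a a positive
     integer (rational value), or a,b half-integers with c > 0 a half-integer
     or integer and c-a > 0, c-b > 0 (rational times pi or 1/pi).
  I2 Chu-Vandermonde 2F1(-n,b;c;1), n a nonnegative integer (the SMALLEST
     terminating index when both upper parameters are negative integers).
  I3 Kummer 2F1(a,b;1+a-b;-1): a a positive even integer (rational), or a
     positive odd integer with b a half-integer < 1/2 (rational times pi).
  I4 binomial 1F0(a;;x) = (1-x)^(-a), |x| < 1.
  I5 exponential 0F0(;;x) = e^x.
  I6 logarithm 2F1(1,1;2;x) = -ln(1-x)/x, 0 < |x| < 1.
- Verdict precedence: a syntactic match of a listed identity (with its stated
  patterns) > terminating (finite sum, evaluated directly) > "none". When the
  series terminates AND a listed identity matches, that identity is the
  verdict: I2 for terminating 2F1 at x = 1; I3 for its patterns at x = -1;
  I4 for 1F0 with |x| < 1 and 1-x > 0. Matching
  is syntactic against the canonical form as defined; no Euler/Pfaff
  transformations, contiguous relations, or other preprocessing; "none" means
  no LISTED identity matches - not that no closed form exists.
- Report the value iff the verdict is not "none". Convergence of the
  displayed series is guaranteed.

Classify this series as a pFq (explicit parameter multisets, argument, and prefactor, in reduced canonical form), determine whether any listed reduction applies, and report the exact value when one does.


x = -\frac{2}{7} here; the reduced form reads 2F1, upper {1, 1}, lower {\frac{7}{3}}, C = -1. Verdict: none - this 2F1 at x = -\frac{2}{7} matches no listed pattern, and upper {1, 1} holds no stopper.

Key observation: from the first term -1: the product of the first k integers (prefactor -1) is k!.
Consecutive-term ratio: r(k) = -\frac{2}{7} * (k+1) (k+1) / [(k+\frac{7}{3}) (k+1)] - rational in k. x = -\frac{2}{7}; t_0 = -1; negate the roots.


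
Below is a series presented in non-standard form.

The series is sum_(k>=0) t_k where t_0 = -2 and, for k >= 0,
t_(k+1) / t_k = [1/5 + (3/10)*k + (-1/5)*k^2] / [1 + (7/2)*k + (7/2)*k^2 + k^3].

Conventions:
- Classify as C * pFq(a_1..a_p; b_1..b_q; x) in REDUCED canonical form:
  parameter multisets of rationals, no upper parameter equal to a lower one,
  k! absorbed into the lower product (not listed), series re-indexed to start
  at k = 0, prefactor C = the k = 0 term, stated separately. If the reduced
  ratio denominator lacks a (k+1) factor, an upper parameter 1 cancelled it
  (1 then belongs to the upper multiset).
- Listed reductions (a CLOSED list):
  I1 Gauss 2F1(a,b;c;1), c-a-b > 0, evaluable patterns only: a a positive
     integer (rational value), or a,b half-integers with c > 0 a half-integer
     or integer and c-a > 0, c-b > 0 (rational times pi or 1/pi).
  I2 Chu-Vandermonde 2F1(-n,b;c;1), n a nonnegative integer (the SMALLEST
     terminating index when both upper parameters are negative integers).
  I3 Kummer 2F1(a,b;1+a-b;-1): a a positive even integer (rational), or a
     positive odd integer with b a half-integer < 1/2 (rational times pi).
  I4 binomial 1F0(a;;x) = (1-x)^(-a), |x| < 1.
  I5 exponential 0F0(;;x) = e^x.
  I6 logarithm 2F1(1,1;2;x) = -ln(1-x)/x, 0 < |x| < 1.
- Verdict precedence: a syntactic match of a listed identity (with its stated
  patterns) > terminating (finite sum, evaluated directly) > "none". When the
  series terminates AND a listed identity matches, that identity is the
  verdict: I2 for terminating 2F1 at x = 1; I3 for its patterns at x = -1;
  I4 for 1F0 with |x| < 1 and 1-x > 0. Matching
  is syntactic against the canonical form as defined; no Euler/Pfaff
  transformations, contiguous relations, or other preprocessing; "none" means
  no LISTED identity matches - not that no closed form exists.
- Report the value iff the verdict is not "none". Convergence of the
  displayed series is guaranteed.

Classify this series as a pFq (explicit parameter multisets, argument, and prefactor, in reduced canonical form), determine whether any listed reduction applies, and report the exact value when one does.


Structural cue: from the first term -2: cancel k + 1/2 from the displayed ratio first; then C = -2.
Ratio: r(k) = (-1/5) * (k-2) / [(k+2) (k+1)] - rational; roots negated = parameters, x = (-1/5), C = -2.

x = -1/5 here; the reduced form reads 1F1, upper {-2}, lower {2}, C = -2. Verdict: terminating. (-2)_k vanishes past k = 2, leaving a 3-term sum, computed directly. Value: -181/75.


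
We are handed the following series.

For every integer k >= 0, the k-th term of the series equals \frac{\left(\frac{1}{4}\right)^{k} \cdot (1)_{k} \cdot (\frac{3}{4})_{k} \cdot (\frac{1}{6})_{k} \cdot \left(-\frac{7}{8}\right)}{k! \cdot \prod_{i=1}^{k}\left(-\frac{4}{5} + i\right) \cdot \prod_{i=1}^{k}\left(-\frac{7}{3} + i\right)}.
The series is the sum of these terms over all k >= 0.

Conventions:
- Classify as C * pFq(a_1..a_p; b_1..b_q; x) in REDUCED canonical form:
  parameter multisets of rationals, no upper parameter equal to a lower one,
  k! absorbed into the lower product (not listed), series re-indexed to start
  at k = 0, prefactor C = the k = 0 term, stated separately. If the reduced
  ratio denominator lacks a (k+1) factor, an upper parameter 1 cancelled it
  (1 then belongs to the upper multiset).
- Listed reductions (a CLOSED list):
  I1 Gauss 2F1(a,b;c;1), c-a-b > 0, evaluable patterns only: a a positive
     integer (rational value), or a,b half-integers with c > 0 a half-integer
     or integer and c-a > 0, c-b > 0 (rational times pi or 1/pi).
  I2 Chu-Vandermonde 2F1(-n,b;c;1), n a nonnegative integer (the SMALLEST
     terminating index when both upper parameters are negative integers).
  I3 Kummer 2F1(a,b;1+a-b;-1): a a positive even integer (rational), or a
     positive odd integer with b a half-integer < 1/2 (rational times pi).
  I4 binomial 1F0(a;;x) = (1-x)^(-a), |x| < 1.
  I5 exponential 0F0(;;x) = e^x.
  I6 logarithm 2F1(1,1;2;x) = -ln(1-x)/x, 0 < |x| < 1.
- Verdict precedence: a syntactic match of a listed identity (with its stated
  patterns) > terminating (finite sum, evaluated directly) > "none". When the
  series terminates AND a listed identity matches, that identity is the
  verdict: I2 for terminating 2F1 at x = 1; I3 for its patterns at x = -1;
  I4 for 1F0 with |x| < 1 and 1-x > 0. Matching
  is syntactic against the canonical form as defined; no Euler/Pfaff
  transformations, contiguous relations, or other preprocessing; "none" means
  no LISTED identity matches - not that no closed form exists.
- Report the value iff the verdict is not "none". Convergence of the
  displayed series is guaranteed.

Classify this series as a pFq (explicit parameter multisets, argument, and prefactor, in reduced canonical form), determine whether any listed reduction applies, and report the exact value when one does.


This is -\frac{7}{8} * 3F2(\frac{1}{6}, \frac{3}{4}, 1; -\frac{4}{3}, \frac{1}{5}; \frac{1}{4}) in reduced canonical form. Verdict: no listed reduction: x = \frac{1}{4} and upper {\frac{1}{6}, \frac{3}{4}, 1} fail every I1-I6 pattern.

First insight: from the first term -\frac{7}{8}: the lower running product (C = -7/8) is a rising factorial.
Consecutive-term ratio: r(k) = \frac{1}{4} * (k+\frac{1}{6}) (k+\frac{3}{4}) (k+1) / [(k-\frac{4}{3}) (k+\frac{1}{5}) (k+1)] - rational in k. x = \frac{1}{4}; t_0 = -\frac{7}{8}; negate the roots.


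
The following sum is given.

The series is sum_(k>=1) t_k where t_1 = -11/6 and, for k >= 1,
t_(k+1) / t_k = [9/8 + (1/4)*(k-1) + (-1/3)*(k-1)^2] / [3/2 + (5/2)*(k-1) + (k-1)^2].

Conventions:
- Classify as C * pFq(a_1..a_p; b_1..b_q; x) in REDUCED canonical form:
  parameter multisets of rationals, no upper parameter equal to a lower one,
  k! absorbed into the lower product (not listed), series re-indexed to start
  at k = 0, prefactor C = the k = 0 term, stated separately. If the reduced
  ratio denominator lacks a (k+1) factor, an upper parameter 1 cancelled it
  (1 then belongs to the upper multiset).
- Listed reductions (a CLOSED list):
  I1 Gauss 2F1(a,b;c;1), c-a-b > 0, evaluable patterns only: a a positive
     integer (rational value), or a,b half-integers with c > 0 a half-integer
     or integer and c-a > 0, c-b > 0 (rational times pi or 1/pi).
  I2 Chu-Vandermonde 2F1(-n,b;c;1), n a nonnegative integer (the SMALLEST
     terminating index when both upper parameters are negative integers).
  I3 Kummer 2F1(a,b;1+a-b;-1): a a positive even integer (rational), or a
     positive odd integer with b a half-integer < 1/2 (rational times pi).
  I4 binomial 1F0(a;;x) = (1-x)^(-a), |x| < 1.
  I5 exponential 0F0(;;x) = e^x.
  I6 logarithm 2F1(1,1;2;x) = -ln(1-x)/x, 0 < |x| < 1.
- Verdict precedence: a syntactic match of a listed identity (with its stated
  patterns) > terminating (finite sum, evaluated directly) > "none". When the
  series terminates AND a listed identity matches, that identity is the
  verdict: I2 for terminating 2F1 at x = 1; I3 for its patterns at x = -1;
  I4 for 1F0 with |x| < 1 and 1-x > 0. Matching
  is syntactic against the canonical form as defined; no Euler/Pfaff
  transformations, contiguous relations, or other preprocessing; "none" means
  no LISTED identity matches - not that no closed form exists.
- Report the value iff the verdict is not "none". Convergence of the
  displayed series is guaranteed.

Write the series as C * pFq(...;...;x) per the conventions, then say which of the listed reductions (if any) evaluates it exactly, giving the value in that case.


Reduced: x = -1/3, 1F0, upper = {-9/4}, lower = {-}, C = -11/6. Verdict: binomial (I4) applies (the 1F0 binomial series: exponent 9/4, x = -1/3). Value: (-11/6) * (4/3)^(9/4).

Structural cue: with t_0 = -11/6, factor the ratio over Q (C = -11/6, x = -1/3): negated roots = parameters.
Adjacent-term ratio: r(k) = (-1/3) * (k-9/4) / [(k+1)] ; factor over Q: parameters, x = (-1/3), and C = -11/6.


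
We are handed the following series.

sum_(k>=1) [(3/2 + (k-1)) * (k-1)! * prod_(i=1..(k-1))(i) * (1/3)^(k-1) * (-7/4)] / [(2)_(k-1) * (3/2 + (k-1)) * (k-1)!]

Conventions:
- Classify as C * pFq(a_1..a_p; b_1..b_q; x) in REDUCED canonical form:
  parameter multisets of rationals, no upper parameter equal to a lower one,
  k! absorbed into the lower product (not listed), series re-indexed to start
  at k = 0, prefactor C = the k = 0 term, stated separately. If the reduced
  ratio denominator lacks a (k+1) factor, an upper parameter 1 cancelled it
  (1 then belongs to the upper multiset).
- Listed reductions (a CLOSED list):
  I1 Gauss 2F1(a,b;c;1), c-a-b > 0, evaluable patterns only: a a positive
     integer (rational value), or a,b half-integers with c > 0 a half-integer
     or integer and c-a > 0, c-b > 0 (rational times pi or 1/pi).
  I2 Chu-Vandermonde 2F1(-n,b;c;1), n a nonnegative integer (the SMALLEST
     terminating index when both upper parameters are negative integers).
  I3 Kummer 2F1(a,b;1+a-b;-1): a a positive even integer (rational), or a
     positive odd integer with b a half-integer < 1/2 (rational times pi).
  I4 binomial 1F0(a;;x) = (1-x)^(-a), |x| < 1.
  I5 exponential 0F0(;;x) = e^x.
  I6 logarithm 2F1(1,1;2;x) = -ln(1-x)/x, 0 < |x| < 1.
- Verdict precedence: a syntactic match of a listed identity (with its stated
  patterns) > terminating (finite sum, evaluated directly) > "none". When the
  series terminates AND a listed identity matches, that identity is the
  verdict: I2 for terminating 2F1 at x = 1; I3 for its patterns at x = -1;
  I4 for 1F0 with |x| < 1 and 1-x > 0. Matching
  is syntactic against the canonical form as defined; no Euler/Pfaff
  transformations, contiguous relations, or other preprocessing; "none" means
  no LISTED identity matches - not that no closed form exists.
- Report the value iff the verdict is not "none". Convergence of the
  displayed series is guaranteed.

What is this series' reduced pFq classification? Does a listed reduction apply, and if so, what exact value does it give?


With C = -7/4: the canonical form is 2F1(1, 1; 2; 1/3). Verdict: logarithm (I6) fires (the logarithm: parameters (1,1;2), x = 1/3). Value: (21/4) * ln(2/3).

Key step: t_0 = -7/4 here, and the running product (C = -7/4, x = 1/3) telescopes to a rising factorial.
Ratio: r(k) = (1/3) * (k+1) (k+1) / [(k+2) (k+1)] - poly over poly, x = (1/3) from leading terms; C = -7/4 at k = 0.


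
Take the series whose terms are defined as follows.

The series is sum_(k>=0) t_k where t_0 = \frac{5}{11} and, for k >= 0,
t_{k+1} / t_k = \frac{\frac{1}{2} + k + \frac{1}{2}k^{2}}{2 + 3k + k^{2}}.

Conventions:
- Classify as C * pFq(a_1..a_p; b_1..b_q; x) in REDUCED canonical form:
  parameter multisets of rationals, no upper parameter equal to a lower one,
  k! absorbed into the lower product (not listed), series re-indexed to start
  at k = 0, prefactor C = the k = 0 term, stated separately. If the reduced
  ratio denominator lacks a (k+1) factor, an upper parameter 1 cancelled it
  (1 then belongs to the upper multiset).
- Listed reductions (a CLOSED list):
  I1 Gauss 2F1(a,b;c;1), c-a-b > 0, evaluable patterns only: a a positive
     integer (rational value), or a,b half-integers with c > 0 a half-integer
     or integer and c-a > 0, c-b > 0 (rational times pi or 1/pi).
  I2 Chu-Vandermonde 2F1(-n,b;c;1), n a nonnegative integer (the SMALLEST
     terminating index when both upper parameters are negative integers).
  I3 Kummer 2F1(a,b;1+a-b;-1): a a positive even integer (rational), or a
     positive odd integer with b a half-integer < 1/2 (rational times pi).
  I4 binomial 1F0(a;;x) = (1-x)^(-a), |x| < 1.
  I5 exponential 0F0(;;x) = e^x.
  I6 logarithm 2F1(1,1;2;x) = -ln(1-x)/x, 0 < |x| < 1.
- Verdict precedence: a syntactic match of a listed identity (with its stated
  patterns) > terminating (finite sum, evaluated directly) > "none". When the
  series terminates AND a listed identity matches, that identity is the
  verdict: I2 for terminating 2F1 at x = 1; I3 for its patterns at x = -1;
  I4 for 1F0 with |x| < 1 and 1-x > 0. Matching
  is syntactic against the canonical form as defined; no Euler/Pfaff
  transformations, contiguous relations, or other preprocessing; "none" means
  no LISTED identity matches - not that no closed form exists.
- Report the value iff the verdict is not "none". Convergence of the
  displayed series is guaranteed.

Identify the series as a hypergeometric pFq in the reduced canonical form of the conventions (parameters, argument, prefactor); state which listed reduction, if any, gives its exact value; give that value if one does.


At argument \frac{1}{2}: a 2F1 with upper {1, 1}, lower {2}, scaled by C = \frac{5}{11}. Verdict: this is the I6 logarithm reduction (the logarithm: parameters (1,1;2), x = \frac{1}{2}). Sum: \left(-\frac{10}{11}\right) \cdot \ln\left(\frac{1}{2}\right).

Key step: t_0 being \frac{5}{11}, the expanded ratio factors over Q; prefactor 5/11, roots give parameters.
Ratio: r(k) = \frac{1}{2} * (k+1) (k+1) / [(k+2) (k+1)] - poly over poly, x = \frac{1}{2} from leading terms; C = \frac{5}{11} at k = 0.


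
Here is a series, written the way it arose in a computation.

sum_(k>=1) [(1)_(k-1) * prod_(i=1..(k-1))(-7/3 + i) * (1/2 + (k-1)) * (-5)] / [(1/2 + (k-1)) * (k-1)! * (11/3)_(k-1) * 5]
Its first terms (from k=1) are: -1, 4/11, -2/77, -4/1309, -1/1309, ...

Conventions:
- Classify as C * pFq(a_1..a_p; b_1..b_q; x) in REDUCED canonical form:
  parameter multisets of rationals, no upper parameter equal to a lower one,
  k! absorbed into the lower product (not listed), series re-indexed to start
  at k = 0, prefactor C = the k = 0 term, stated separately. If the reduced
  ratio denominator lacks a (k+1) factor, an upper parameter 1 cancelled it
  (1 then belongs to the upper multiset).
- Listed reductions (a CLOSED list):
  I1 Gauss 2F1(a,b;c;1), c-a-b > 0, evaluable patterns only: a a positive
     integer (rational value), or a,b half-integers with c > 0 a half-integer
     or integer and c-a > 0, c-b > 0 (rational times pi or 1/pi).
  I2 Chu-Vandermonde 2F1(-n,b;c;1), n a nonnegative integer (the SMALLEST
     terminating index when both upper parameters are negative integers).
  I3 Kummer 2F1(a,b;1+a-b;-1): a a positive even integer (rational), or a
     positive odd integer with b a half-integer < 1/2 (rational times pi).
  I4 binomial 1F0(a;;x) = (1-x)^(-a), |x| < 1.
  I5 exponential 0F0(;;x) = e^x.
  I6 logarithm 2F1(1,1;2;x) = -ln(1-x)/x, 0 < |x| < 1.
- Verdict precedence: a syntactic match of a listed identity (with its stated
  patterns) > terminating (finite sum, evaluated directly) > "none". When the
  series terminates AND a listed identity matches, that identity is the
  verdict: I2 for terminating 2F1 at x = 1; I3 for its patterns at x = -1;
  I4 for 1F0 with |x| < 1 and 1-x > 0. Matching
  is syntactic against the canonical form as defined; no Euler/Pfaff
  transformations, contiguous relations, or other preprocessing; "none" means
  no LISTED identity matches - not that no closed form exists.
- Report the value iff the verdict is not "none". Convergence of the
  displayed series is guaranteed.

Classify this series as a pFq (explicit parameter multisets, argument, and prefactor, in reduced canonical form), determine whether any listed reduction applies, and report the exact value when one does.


This is -1 * 2F1(-4/3, 1; 11/3; 1) in reduced canonical form. Verdict (x = 1): Gauss's theorem (I1) applies (x = 1: the Gamma ratio telescopes since c-a-b = 4 > 0 and a = 1 in Z>0). Hence: -2/3.

First insight: with t_0 = -1, the factor k + 1/2 cancels (top and bottom), leaving C = -1.
Consecutive-term ratio: r(k) = 1 * (k-4/3) (k+1) / [(k+11/3) (k+1)] - rational; roots negated = parameters, x = 1, C = -1.


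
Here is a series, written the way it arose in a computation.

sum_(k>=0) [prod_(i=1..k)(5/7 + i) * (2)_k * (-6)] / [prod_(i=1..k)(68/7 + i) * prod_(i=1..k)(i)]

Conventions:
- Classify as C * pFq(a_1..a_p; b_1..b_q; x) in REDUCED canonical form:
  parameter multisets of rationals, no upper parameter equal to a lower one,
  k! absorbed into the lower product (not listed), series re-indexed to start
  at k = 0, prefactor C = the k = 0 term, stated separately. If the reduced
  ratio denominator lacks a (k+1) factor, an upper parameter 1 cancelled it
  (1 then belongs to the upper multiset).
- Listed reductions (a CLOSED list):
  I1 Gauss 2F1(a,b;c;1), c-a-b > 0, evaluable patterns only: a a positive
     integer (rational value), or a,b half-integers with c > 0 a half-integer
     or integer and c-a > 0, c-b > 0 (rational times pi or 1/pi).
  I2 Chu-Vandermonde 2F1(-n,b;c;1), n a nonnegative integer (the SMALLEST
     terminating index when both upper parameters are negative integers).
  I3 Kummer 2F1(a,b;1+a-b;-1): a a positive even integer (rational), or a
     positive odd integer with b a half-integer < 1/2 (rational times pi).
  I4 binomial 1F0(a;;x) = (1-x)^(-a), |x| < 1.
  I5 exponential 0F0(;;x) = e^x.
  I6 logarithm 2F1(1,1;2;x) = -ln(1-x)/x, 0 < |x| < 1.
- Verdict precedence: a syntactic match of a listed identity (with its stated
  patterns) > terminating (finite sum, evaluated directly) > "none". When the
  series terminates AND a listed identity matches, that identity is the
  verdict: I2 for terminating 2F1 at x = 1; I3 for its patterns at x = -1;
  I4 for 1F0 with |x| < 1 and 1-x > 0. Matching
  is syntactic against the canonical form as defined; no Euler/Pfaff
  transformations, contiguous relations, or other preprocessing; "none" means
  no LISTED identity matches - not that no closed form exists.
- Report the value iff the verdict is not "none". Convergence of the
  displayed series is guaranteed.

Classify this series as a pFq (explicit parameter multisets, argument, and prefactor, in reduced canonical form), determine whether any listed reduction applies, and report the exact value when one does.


x = 1 here; the reduced form reads 2F1, upper {12/7, 2}, lower {75/7}, C = -6. Verdict (x = 1): Gauss's theorem (I1) applies (x = 1: the Gamma ratio telescopes since c-a-b = 7 > 0 and a = 2 in Z>0). Exact value: -3111/343.

First insight: with t_0 = -6, the running product (C = -6) telescopes to a rising factorial.
Consecutive-term ratio: r(k) = 1 * (k+12/7) (k+2) / [(k+75/7) (k+1)] - rational in k, leading ratio 1; with t_0 = -6, classification follows.


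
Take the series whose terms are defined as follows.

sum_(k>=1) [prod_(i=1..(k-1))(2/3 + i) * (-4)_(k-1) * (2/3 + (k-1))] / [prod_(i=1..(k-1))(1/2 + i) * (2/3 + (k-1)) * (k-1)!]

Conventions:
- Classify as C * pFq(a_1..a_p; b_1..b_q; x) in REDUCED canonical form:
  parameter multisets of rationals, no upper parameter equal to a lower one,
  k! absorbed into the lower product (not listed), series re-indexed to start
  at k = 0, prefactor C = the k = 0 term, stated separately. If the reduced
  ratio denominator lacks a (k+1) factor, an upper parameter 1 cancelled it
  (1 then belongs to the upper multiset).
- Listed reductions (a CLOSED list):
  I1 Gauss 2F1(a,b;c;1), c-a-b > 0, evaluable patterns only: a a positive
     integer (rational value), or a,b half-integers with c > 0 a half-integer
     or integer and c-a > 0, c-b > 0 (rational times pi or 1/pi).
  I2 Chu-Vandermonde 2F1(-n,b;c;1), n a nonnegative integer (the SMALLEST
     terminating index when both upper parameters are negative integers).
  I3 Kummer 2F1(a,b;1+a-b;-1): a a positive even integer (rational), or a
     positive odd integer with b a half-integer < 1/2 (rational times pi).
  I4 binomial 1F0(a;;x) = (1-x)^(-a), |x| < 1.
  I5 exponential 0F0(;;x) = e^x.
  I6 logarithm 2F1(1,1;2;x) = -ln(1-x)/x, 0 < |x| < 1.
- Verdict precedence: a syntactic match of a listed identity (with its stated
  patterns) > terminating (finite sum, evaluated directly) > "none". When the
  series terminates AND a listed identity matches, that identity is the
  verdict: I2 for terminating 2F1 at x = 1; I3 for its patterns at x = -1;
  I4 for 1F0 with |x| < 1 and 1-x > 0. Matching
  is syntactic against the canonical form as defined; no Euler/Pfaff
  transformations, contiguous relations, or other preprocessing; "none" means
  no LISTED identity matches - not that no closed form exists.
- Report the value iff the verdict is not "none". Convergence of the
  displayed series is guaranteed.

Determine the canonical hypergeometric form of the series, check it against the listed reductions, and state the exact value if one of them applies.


This is 1 * 2F1(-4, 5/3; 3/2; 1) in reduced canonical form. Verdict (x = 1): the Chu-Vandermonde identity I2 applies (terminating 2F1 at x = 1 with n = 4, b = 5/3, c = 3/2). Value: -187/15309.

First insight: with t_0 = 1, the lower running product (C = 1, x = 1) is a rising factorial.
Step ratio: r(k) = 1 * (k-4) (k+5/3) / [(k+3/2) (k+1)] - poly over poly, x = 1 from leading terms; C = 1 at k = 0.


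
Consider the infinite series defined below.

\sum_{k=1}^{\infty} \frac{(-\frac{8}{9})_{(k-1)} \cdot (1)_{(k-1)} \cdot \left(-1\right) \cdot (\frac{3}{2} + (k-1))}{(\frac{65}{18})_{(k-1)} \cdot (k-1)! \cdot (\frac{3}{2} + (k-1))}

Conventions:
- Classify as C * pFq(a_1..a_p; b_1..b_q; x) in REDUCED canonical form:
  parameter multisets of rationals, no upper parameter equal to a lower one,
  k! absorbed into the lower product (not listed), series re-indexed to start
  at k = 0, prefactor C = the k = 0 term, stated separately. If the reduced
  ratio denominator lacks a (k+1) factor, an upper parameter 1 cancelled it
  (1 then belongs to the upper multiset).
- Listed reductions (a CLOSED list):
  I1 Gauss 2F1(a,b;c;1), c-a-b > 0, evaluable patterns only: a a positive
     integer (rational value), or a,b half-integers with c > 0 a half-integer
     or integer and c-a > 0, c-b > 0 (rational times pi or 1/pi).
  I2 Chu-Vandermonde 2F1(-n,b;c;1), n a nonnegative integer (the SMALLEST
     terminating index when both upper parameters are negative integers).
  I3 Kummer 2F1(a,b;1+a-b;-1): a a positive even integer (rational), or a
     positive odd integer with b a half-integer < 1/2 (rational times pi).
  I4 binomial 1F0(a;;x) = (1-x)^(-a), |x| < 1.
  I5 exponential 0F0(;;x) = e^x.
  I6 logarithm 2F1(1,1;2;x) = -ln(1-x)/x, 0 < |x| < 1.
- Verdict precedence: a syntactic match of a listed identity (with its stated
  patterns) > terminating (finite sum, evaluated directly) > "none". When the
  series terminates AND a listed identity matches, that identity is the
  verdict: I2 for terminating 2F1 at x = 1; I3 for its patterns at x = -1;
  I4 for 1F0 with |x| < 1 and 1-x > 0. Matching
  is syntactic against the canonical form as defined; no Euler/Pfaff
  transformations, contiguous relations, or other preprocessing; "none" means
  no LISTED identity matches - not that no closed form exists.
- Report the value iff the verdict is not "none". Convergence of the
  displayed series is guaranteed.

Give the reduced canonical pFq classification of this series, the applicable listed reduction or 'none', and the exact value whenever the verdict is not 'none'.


Reduced: x = 1, 2F1, upper = {-\frac{8}{9}, 1}, lower = {\frac{65}{18}}, C = -1. Verdict at x = 1: the Gauss summation I1 matches (x = 1: the Gamma ratio telescopes since c-a-b = 7/2 > 0 and a = 1 in Z>0). Value: -\frac{47}{63}.

Key step: t_0 = -1 here, and the factor k + 3/2 cancels (top and bottom), leaving prefactor -1.
Ratio: r(k) = 1 * (k-\frac{8}{9}) (k+1) / [(k+\frac{65}{18}) (k+1)] ; factor over Q: parameters, x = 1, and C = -1.


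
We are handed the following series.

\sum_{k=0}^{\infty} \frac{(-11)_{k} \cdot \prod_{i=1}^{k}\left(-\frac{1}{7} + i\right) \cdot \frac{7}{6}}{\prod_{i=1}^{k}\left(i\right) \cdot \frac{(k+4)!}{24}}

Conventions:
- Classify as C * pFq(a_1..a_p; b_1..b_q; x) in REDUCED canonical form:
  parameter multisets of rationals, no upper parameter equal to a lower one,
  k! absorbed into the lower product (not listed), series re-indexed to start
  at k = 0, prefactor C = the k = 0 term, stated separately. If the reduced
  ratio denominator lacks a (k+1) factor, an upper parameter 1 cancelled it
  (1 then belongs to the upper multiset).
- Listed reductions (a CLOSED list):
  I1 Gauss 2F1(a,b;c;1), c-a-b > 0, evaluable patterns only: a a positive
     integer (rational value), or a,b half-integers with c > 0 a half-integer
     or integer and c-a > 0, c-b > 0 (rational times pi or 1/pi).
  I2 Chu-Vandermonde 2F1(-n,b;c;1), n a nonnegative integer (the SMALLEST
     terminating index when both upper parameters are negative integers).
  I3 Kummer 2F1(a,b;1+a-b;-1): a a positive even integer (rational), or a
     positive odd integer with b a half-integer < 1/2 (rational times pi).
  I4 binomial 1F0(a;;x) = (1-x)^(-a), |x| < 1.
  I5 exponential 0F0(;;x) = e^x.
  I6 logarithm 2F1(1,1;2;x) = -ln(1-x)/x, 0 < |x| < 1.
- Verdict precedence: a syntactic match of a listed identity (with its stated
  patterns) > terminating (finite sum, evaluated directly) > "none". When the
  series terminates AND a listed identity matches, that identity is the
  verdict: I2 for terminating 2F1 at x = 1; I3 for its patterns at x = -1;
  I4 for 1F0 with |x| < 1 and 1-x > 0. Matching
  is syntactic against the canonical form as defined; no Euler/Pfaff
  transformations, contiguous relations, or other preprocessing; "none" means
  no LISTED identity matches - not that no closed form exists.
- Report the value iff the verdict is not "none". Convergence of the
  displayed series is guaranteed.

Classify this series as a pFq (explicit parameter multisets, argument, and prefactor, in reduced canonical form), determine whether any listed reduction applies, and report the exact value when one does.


Reduced: x = 1, 2F1, upper = {-11, \frac{6}{7}}, lower = {5}, C = \frac{7}{6}. Verdict: Vandermonde's identity (I2) matches (terminating 2F1 at x = 1 with n = 11, b = 6/7, c = 5). Exact value: \frac{5261930984}{13841287201}.

Structural cue: from the first term \frac{7}{6}: the running product (prefactor 7/6) telescopes to a rising factorial.
Ratio: r(k) = 1 * (k-11) (k+\frac{6}{7}) / [(k+5) (k+1)] - rational; roots negated = parameters, x = 1, C = \frac{7}{6}.


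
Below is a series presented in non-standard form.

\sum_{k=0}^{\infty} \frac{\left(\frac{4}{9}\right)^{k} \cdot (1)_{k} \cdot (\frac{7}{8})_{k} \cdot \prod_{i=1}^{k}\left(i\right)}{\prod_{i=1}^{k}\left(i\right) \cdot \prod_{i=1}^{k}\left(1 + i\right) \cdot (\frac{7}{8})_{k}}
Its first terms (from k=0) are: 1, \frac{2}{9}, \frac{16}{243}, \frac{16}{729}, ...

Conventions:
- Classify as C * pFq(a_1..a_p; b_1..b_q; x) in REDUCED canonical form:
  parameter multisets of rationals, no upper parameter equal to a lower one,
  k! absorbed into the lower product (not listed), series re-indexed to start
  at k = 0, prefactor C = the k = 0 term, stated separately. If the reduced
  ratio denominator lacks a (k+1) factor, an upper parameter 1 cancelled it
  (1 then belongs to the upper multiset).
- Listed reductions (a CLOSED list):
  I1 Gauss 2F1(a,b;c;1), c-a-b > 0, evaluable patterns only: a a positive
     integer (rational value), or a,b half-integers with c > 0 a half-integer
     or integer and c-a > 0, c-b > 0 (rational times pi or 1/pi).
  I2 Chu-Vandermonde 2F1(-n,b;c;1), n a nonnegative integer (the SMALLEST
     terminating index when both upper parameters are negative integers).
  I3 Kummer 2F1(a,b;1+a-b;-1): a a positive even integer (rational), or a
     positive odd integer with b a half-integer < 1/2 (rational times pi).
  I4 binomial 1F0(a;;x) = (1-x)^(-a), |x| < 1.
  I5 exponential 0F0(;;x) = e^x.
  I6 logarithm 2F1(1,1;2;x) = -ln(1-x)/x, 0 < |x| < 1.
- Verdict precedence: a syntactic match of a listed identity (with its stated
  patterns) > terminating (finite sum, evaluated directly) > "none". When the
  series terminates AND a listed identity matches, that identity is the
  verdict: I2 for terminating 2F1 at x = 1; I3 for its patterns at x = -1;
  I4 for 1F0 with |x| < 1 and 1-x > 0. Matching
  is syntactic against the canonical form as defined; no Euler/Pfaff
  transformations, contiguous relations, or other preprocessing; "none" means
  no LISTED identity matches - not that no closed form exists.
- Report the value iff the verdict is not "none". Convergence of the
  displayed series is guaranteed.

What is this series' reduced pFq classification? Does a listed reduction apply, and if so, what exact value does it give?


Classification (C = 1): 2F1 with upper {1, 1}, lower {2}, argument x = \frac{4}{9}. Verdict: the I6 logarithm reduction applies (the logarithm: parameters (1,1;2), x = \frac{4}{9}). Hence: \left(-\frac{9}{4}\right) \cdot \ln\left(\frac{5}{9}\right).

Structural cue: t_0 being 1, the product of the first k integers (C = 1, x = 4/9) is k!.
Ratio: r(k) = \frac{4}{9} * (k+1) (k+1) / [(k+2) (k+1)] - rational in k. x = \frac{4}{9}; t_0 = 1; negate the roots.
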